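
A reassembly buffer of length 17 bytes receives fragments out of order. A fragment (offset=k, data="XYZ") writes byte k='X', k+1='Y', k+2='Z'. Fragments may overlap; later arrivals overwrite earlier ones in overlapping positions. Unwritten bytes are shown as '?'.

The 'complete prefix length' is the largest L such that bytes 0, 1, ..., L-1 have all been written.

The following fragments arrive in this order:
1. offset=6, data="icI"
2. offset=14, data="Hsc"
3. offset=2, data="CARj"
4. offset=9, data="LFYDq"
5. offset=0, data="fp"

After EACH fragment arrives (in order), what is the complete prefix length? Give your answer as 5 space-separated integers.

Answer: 0 0 0 0 17

Derivation:
Fragment 1: offset=6 data="icI" -> buffer=??????icI???????? -> prefix_len=0
Fragment 2: offset=14 data="Hsc" -> buffer=??????icI?????Hsc -> prefix_len=0
Fragment 3: offset=2 data="CARj" -> buffer=??CARjicI?????Hsc -> prefix_len=0
Fragment 4: offset=9 data="LFYDq" -> buffer=??CARjicILFYDqHsc -> prefix_len=0
Fragment 5: offset=0 data="fp" -> buffer=fpCARjicILFYDqHsc -> prefix_len=17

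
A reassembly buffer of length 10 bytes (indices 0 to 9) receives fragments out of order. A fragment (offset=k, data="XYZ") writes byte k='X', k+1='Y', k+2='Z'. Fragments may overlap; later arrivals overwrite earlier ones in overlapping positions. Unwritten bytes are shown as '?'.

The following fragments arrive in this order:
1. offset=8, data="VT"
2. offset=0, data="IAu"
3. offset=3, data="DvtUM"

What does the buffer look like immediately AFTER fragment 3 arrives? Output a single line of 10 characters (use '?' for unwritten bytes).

Fragment 1: offset=8 data="VT" -> buffer=????????VT
Fragment 2: offset=0 data="IAu" -> buffer=IAu?????VT
Fragment 3: offset=3 data="DvtUM" -> buffer=IAuDvtUMVT

Answer: IAuDvtUMVT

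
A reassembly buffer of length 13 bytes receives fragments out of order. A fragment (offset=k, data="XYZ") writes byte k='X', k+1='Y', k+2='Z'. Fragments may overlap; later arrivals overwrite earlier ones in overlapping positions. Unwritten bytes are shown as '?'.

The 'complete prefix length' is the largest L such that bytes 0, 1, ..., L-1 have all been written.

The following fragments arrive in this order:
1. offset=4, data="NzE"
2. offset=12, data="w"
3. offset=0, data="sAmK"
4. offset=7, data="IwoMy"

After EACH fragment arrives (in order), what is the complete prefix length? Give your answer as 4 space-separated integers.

Fragment 1: offset=4 data="NzE" -> buffer=????NzE?????? -> prefix_len=0
Fragment 2: offset=12 data="w" -> buffer=????NzE?????w -> prefix_len=0
Fragment 3: offset=0 data="sAmK" -> buffer=sAmKNzE?????w -> prefix_len=7
Fragment 4: offset=7 data="IwoMy" -> buffer=sAmKNzEIwoMyw -> prefix_len=13

Answer: 0 0 7 13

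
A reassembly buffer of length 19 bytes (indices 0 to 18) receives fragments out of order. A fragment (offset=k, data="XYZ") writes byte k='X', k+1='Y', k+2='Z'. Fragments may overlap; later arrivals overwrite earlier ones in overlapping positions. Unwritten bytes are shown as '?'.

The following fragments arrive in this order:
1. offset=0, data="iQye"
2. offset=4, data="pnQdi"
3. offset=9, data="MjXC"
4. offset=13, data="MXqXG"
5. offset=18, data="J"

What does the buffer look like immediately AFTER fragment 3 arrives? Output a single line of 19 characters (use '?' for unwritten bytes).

Answer: iQyepnQdiMjXC??????

Derivation:
Fragment 1: offset=0 data="iQye" -> buffer=iQye???????????????
Fragment 2: offset=4 data="pnQdi" -> buffer=iQyepnQdi??????????
Fragment 3: offset=9 data="MjXC" -> buffer=iQyepnQdiMjXC??????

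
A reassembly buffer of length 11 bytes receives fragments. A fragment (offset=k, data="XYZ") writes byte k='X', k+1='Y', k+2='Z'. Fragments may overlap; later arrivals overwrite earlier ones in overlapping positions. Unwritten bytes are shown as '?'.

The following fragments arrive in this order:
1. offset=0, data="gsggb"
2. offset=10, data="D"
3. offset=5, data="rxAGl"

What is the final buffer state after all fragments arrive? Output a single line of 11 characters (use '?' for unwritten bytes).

Fragment 1: offset=0 data="gsggb" -> buffer=gsggb??????
Fragment 2: offset=10 data="D" -> buffer=gsggb?????D
Fragment 3: offset=5 data="rxAGl" -> buffer=gsggbrxAGlD

Answer: gsggbrxAGlD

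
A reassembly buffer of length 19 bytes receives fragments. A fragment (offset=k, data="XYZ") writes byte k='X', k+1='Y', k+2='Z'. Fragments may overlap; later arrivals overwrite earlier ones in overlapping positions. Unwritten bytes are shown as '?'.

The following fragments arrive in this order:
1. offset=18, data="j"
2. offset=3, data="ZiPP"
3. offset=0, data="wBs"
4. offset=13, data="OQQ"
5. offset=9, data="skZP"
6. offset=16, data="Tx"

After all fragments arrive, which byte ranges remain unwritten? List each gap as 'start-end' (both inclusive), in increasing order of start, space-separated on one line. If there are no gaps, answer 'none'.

Answer: 7-8

Derivation:
Fragment 1: offset=18 len=1
Fragment 2: offset=3 len=4
Fragment 3: offset=0 len=3
Fragment 4: offset=13 len=3
Fragment 5: offset=9 len=4
Fragment 6: offset=16 len=2
Gaps: 7-8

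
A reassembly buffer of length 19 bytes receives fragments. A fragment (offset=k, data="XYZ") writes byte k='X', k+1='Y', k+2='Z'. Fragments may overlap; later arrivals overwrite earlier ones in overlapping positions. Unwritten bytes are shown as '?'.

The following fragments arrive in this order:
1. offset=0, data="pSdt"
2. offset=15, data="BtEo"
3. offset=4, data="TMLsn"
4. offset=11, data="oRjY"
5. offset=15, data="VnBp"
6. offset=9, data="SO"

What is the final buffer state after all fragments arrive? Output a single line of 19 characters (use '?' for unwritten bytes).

Fragment 1: offset=0 data="pSdt" -> buffer=pSdt???????????????
Fragment 2: offset=15 data="BtEo" -> buffer=pSdt???????????BtEo
Fragment 3: offset=4 data="TMLsn" -> buffer=pSdtTMLsn??????BtEo
Fragment 4: offset=11 data="oRjY" -> buffer=pSdtTMLsn??oRjYBtEo
Fragment 5: offset=15 data="VnBp" -> buffer=pSdtTMLsn??oRjYVnBp
Fragment 6: offset=9 data="SO" -> buffer=pSdtTMLsnSOoRjYVnBp

Answer: pSdtTMLsnSOoRjYVnBp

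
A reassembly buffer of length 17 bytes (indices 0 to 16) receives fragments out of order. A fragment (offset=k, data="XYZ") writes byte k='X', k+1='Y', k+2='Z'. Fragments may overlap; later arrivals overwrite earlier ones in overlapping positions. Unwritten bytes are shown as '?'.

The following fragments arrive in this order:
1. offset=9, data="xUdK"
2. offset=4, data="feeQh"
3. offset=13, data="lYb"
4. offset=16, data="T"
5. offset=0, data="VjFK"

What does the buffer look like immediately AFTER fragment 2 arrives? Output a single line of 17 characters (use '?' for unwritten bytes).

Fragment 1: offset=9 data="xUdK" -> buffer=?????????xUdK????
Fragment 2: offset=4 data="feeQh" -> buffer=????feeQhxUdK????

Answer: ????feeQhxUdK????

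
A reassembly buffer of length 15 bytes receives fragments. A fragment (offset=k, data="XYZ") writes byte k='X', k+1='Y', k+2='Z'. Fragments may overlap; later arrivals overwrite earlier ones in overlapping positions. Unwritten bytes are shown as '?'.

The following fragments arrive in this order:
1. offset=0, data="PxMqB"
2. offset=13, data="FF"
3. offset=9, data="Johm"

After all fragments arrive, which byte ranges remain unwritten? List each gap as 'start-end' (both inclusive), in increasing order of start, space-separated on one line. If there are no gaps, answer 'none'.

Fragment 1: offset=0 len=5
Fragment 2: offset=13 len=2
Fragment 3: offset=9 len=4
Gaps: 5-8

Answer: 5-8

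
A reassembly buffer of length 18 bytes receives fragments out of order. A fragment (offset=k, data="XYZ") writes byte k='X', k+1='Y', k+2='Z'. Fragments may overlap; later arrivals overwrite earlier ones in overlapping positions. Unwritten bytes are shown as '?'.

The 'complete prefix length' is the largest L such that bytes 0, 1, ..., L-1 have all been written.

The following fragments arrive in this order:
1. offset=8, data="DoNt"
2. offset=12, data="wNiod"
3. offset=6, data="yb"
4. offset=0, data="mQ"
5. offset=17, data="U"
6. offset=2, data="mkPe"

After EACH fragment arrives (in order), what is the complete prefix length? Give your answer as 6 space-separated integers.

Answer: 0 0 0 2 2 18

Derivation:
Fragment 1: offset=8 data="DoNt" -> buffer=????????DoNt?????? -> prefix_len=0
Fragment 2: offset=12 data="wNiod" -> buffer=????????DoNtwNiod? -> prefix_len=0
Fragment 3: offset=6 data="yb" -> buffer=??????ybDoNtwNiod? -> prefix_len=0
Fragment 4: offset=0 data="mQ" -> buffer=mQ????ybDoNtwNiod? -> prefix_len=2
Fragment 5: offset=17 data="U" -> buffer=mQ????ybDoNtwNiodU -> prefix_len=2
Fragment 6: offset=2 data="mkPe" -> buffer=mQmkPeybDoNtwNiodU -> prefix_len=18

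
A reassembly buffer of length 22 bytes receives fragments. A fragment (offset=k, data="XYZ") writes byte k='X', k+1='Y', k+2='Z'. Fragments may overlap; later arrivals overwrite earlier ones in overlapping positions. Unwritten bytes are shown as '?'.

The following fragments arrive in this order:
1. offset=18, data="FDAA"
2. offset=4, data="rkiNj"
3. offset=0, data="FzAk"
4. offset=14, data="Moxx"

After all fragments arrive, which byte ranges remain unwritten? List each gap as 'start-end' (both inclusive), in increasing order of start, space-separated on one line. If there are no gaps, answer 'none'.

Fragment 1: offset=18 len=4
Fragment 2: offset=4 len=5
Fragment 3: offset=0 len=4
Fragment 4: offset=14 len=4
Gaps: 9-13

Answer: 9-13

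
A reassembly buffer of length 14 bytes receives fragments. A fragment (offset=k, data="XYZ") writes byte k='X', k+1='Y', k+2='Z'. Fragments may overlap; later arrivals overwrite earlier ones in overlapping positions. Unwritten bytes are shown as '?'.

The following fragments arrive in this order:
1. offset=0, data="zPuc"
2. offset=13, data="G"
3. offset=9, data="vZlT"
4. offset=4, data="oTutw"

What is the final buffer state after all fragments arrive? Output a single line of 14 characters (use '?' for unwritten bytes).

Fragment 1: offset=0 data="zPuc" -> buffer=zPuc??????????
Fragment 2: offset=13 data="G" -> buffer=zPuc?????????G
Fragment 3: offset=9 data="vZlT" -> buffer=zPuc?????vZlTG
Fragment 4: offset=4 data="oTutw" -> buffer=zPucoTutwvZlTG

Answer: zPucoTutwvZlTG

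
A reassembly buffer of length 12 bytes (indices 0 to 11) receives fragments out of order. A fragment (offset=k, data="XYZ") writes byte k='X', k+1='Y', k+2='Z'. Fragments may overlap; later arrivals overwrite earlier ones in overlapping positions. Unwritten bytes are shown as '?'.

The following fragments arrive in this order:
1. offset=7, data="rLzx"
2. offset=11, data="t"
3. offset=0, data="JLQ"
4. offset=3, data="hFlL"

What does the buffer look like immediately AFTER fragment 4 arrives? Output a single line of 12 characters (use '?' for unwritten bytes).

Fragment 1: offset=7 data="rLzx" -> buffer=???????rLzx?
Fragment 2: offset=11 data="t" -> buffer=???????rLzxt
Fragment 3: offset=0 data="JLQ" -> buffer=JLQ????rLzxt
Fragment 4: offset=3 data="hFlL" -> buffer=JLQhFlLrLzxt

Answer: JLQhFlLrLzxt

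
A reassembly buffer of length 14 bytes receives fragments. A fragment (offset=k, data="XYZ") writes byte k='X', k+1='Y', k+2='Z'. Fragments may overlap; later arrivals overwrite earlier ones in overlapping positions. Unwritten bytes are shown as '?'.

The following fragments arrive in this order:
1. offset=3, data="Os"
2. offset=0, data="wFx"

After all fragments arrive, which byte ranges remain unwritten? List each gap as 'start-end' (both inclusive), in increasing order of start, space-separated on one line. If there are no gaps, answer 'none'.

Fragment 1: offset=3 len=2
Fragment 2: offset=0 len=3
Gaps: 5-13

Answer: 5-13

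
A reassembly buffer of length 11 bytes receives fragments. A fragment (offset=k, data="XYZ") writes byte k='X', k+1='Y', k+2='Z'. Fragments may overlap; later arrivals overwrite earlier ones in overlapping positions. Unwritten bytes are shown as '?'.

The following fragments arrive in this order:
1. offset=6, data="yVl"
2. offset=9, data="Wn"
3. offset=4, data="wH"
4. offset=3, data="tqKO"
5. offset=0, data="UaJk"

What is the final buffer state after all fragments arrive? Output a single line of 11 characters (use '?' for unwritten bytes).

Answer: UaJkqKOVlWn

Derivation:
Fragment 1: offset=6 data="yVl" -> buffer=??????yVl??
Fragment 2: offset=9 data="Wn" -> buffer=??????yVlWn
Fragment 3: offset=4 data="wH" -> buffer=????wHyVlWn
Fragment 4: offset=3 data="tqKO" -> buffer=???tqKOVlWn
Fragment 5: offset=0 data="UaJk" -> buffer=UaJkqKOVlWn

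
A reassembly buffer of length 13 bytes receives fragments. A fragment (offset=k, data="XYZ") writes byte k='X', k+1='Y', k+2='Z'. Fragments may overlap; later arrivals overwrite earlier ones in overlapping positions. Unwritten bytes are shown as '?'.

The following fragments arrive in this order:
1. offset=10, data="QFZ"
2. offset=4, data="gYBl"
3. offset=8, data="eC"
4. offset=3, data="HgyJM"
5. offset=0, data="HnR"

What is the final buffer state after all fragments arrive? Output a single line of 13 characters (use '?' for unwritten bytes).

Fragment 1: offset=10 data="QFZ" -> buffer=??????????QFZ
Fragment 2: offset=4 data="gYBl" -> buffer=????gYBl??QFZ
Fragment 3: offset=8 data="eC" -> buffer=????gYBleCQFZ
Fragment 4: offset=3 data="HgyJM" -> buffer=???HgyJMeCQFZ
Fragment 5: offset=0 data="HnR" -> buffer=HnRHgyJMeCQFZ

Answer: HnRHgyJMeCQFZ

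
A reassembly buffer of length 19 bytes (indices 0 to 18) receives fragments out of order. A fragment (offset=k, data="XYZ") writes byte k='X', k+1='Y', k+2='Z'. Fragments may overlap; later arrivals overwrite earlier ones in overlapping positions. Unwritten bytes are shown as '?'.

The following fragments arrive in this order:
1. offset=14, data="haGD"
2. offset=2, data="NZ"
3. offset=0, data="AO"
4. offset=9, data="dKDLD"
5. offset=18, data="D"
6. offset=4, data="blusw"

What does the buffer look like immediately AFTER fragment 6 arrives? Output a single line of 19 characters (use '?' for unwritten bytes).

Fragment 1: offset=14 data="haGD" -> buffer=??????????????haGD?
Fragment 2: offset=2 data="NZ" -> buffer=??NZ??????????haGD?
Fragment 3: offset=0 data="AO" -> buffer=AONZ??????????haGD?
Fragment 4: offset=9 data="dKDLD" -> buffer=AONZ?????dKDLDhaGD?
Fragment 5: offset=18 data="D" -> buffer=AONZ?????dKDLDhaGDD
Fragment 6: offset=4 data="blusw" -> buffer=AONZbluswdKDLDhaGDD

Answer: AONZbluswdKDLDhaGDD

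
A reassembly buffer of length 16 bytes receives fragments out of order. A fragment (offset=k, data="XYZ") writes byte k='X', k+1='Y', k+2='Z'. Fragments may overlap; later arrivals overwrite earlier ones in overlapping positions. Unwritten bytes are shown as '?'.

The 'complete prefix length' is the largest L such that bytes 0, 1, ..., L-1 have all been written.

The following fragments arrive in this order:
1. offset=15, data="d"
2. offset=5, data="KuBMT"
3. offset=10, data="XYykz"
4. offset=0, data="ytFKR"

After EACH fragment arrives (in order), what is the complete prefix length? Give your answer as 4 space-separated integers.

Answer: 0 0 0 16

Derivation:
Fragment 1: offset=15 data="d" -> buffer=???????????????d -> prefix_len=0
Fragment 2: offset=5 data="KuBMT" -> buffer=?????KuBMT?????d -> prefix_len=0
Fragment 3: offset=10 data="XYykz" -> buffer=?????KuBMTXYykzd -> prefix_len=0
Fragment 4: offset=0 data="ytFKR" -> buffer=ytFKRKuBMTXYykzd -> prefix_len=16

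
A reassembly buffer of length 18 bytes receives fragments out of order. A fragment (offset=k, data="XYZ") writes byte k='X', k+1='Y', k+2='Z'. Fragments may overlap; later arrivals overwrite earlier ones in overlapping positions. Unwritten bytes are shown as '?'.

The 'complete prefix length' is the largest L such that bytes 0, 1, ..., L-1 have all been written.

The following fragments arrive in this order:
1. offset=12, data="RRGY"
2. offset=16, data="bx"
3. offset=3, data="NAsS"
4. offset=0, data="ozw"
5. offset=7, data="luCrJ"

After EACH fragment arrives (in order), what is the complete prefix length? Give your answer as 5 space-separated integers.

Fragment 1: offset=12 data="RRGY" -> buffer=????????????RRGY?? -> prefix_len=0
Fragment 2: offset=16 data="bx" -> buffer=????????????RRGYbx -> prefix_len=0
Fragment 3: offset=3 data="NAsS" -> buffer=???NAsS?????RRGYbx -> prefix_len=0
Fragment 4: offset=0 data="ozw" -> buffer=ozwNAsS?????RRGYbx -> prefix_len=7
Fragment 5: offset=7 data="luCrJ" -> buffer=ozwNAsSluCrJRRGYbx -> prefix_len=18

Answer: 0 0 0 7 18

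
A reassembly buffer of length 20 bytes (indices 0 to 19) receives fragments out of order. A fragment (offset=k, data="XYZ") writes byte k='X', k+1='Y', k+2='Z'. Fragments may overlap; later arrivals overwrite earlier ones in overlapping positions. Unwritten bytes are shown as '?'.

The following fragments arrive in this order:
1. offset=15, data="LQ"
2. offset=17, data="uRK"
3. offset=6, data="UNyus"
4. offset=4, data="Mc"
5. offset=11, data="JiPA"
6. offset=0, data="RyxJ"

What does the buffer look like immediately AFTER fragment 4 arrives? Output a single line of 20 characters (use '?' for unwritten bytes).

Answer: ????McUNyus????LQuRK

Derivation:
Fragment 1: offset=15 data="LQ" -> buffer=???????????????LQ???
Fragment 2: offset=17 data="uRK" -> buffer=???????????????LQuRK
Fragment 3: offset=6 data="UNyus" -> buffer=??????UNyus????LQuRK
Fragment 4: offset=4 data="Mc" -> buffer=????McUNyus????LQuRK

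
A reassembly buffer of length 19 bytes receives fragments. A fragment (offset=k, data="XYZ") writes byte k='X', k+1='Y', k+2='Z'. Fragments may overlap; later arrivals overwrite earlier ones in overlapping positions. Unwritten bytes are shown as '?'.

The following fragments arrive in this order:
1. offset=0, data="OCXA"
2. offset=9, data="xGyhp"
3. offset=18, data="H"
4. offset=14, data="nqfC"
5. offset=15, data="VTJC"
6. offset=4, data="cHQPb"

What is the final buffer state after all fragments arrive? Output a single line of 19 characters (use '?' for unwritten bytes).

Answer: OCXAcHQPbxGyhpnVTJC

Derivation:
Fragment 1: offset=0 data="OCXA" -> buffer=OCXA???????????????
Fragment 2: offset=9 data="xGyhp" -> buffer=OCXA?????xGyhp?????
Fragment 3: offset=18 data="H" -> buffer=OCXA?????xGyhp????H
Fragment 4: offset=14 data="nqfC" -> buffer=OCXA?????xGyhpnqfCH
Fragment 5: offset=15 data="VTJC" -> buffer=OCXA?????xGyhpnVTJC
Fragment 6: offset=4 data="cHQPb" -> buffer=OCXAcHQPbxGyhpnVTJC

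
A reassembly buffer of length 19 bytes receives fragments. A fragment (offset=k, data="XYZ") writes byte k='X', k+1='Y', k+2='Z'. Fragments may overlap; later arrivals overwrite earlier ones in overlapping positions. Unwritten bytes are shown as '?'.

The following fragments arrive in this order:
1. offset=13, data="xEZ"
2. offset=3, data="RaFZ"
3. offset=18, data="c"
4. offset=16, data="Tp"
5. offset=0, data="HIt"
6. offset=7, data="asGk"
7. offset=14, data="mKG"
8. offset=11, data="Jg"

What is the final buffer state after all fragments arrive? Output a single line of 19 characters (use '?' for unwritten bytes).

Fragment 1: offset=13 data="xEZ" -> buffer=?????????????xEZ???
Fragment 2: offset=3 data="RaFZ" -> buffer=???RaFZ??????xEZ???
Fragment 3: offset=18 data="c" -> buffer=???RaFZ??????xEZ??c
Fragment 4: offset=16 data="Tp" -> buffer=???RaFZ??????xEZTpc
Fragment 5: offset=0 data="HIt" -> buffer=HItRaFZ??????xEZTpc
Fragment 6: offset=7 data="asGk" -> buffer=HItRaFZasGk??xEZTpc
Fragment 7: offset=14 data="mKG" -> buffer=HItRaFZasGk??xmKGpc
Fragment 8: offset=11 data="Jg" -> buffer=HItRaFZasGkJgxmKGpc

Answer: HItRaFZasGkJgxmKGpc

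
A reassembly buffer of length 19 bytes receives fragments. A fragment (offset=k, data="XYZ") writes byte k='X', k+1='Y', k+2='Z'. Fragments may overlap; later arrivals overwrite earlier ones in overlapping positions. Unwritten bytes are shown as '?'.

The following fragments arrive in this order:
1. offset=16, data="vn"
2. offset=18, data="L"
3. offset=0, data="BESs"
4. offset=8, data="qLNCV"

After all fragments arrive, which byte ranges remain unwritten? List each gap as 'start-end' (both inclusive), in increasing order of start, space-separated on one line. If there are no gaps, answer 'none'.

Answer: 4-7 13-15

Derivation:
Fragment 1: offset=16 len=2
Fragment 2: offset=18 len=1
Fragment 3: offset=0 len=4
Fragment 4: offset=8 len=5
Gaps: 4-7 13-15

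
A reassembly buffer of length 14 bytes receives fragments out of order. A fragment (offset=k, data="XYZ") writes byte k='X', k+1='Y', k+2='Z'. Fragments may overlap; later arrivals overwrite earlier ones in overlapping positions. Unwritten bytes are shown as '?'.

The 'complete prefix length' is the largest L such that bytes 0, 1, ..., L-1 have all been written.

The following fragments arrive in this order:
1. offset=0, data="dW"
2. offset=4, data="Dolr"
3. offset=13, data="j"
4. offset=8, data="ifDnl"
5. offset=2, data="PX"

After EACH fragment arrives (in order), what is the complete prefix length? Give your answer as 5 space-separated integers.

Answer: 2 2 2 2 14

Derivation:
Fragment 1: offset=0 data="dW" -> buffer=dW???????????? -> prefix_len=2
Fragment 2: offset=4 data="Dolr" -> buffer=dW??Dolr?????? -> prefix_len=2
Fragment 3: offset=13 data="j" -> buffer=dW??Dolr?????j -> prefix_len=2
Fragment 4: offset=8 data="ifDnl" -> buffer=dW??DolrifDnlj -> prefix_len=2
Fragment 5: offset=2 data="PX" -> buffer=dWPXDolrifDnlj -> prefix_len=14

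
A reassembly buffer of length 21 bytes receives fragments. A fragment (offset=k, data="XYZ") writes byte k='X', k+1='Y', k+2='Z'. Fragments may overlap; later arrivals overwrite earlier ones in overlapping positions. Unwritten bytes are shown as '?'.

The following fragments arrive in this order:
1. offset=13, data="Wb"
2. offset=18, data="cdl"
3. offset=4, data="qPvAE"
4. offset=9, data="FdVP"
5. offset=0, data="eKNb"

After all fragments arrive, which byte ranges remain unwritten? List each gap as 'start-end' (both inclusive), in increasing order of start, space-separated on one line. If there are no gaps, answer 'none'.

Fragment 1: offset=13 len=2
Fragment 2: offset=18 len=3
Fragment 3: offset=4 len=5
Fragment 4: offset=9 len=4
Fragment 5: offset=0 len=4
Gaps: 15-17

Answer: 15-17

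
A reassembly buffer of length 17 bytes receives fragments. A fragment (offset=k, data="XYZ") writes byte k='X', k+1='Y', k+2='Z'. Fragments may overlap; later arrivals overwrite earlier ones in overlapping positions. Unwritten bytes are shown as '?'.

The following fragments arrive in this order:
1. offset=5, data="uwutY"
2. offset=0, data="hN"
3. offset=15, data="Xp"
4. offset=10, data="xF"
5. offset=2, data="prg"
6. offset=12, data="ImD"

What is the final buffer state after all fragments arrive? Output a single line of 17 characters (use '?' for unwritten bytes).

Answer: hNprguwutYxFImDXp

Derivation:
Fragment 1: offset=5 data="uwutY" -> buffer=?????uwutY???????
Fragment 2: offset=0 data="hN" -> buffer=hN???uwutY???????
Fragment 3: offset=15 data="Xp" -> buffer=hN???uwutY?????Xp
Fragment 4: offset=10 data="xF" -> buffer=hN???uwutYxF???Xp
Fragment 5: offset=2 data="prg" -> buffer=hNprguwutYxF???Xp
Fragment 6: offset=12 data="ImD" -> buffer=hNprguwutYxFImDXp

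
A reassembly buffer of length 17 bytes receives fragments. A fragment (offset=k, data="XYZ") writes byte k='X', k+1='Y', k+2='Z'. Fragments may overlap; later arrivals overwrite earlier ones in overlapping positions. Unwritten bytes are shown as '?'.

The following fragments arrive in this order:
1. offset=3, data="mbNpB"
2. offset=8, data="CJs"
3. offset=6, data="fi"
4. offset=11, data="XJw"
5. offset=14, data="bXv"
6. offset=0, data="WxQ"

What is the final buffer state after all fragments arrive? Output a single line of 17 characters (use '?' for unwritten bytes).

Answer: WxQmbNfiCJsXJwbXv

Derivation:
Fragment 1: offset=3 data="mbNpB" -> buffer=???mbNpB?????????
Fragment 2: offset=8 data="CJs" -> buffer=???mbNpBCJs??????
Fragment 3: offset=6 data="fi" -> buffer=???mbNfiCJs??????
Fragment 4: offset=11 data="XJw" -> buffer=???mbNfiCJsXJw???
Fragment 5: offset=14 data="bXv" -> buffer=???mbNfiCJsXJwbXv
Fragment 6: offset=0 data="WxQ" -> buffer=WxQmbNfiCJsXJwbXv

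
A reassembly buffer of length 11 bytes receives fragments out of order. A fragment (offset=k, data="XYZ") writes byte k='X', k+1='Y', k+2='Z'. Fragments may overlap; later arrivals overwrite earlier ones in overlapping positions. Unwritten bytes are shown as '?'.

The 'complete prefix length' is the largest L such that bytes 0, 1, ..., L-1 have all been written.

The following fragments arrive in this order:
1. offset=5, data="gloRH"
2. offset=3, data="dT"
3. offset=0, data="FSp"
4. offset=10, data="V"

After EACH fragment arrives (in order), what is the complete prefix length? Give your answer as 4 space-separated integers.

Answer: 0 0 10 11

Derivation:
Fragment 1: offset=5 data="gloRH" -> buffer=?????gloRH? -> prefix_len=0
Fragment 2: offset=3 data="dT" -> buffer=???dTgloRH? -> prefix_len=0
Fragment 3: offset=0 data="FSp" -> buffer=FSpdTgloRH? -> prefix_len=10
Fragment 4: offset=10 data="V" -> buffer=FSpdTgloRHV -> prefix_len=11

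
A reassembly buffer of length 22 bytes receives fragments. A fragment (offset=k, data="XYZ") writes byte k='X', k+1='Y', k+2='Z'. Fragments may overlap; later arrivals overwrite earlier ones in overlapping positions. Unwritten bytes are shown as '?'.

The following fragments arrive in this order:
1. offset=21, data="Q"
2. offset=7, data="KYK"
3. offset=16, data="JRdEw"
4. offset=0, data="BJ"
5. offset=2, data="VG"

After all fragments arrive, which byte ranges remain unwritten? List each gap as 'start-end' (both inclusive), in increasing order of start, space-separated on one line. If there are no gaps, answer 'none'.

Fragment 1: offset=21 len=1
Fragment 2: offset=7 len=3
Fragment 3: offset=16 len=5
Fragment 4: offset=0 len=2
Fragment 5: offset=2 len=2
Gaps: 4-6 10-15

Answer: 4-6 10-15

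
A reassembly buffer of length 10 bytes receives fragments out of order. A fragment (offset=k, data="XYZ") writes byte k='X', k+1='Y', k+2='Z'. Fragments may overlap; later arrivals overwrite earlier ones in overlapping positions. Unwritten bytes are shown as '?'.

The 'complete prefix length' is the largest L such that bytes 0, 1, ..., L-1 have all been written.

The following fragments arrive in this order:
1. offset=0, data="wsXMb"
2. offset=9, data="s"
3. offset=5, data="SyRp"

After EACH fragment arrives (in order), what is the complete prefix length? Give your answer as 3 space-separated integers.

Answer: 5 5 10

Derivation:
Fragment 1: offset=0 data="wsXMb" -> buffer=wsXMb????? -> prefix_len=5
Fragment 2: offset=9 data="s" -> buffer=wsXMb????s -> prefix_len=5
Fragment 3: offset=5 data="SyRp" -> buffer=wsXMbSyRps -> prefix_len=10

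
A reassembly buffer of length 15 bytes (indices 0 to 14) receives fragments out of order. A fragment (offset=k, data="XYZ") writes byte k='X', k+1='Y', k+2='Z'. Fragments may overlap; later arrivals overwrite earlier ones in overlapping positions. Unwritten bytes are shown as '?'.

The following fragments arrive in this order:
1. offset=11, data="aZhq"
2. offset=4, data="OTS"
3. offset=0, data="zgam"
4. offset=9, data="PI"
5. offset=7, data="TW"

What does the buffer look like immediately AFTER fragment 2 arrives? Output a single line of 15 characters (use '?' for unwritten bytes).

Fragment 1: offset=11 data="aZhq" -> buffer=???????????aZhq
Fragment 2: offset=4 data="OTS" -> buffer=????OTS????aZhq

Answer: ????OTS????aZhq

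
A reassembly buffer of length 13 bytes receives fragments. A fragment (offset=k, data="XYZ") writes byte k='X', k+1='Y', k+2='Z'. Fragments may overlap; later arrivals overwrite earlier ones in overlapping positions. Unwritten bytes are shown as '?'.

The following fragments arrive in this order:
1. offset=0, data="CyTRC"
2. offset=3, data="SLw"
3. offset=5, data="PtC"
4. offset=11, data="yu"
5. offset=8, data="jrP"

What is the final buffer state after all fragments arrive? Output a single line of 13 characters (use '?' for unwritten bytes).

Answer: CyTSLPtCjrPyu

Derivation:
Fragment 1: offset=0 data="CyTRC" -> buffer=CyTRC????????
Fragment 2: offset=3 data="SLw" -> buffer=CyTSLw???????
Fragment 3: offset=5 data="PtC" -> buffer=CyTSLPtC?????
Fragment 4: offset=11 data="yu" -> buffer=CyTSLPtC???yu
Fragment 5: offset=8 data="jrP" -> buffer=CyTSLPtCjrPyu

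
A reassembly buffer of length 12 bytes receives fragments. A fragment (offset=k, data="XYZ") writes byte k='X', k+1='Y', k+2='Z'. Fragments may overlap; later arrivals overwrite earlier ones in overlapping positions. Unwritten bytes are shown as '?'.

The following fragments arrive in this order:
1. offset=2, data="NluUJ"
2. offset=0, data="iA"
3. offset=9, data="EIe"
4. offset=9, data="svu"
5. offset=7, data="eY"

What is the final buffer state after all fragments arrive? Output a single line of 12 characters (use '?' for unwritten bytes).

Fragment 1: offset=2 data="NluUJ" -> buffer=??NluUJ?????
Fragment 2: offset=0 data="iA" -> buffer=iANluUJ?????
Fragment 3: offset=9 data="EIe" -> buffer=iANluUJ??EIe
Fragment 4: offset=9 data="svu" -> buffer=iANluUJ??svu
Fragment 5: offset=7 data="eY" -> buffer=iANluUJeYsvu

Answer: iANluUJeYsvu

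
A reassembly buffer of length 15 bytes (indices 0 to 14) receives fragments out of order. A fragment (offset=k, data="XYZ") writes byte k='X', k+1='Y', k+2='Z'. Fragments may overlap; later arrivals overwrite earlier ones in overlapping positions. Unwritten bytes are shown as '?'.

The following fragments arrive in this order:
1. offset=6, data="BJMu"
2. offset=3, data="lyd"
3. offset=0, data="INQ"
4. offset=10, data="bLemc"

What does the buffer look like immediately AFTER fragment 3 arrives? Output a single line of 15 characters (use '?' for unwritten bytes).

Answer: INQlydBJMu?????

Derivation:
Fragment 1: offset=6 data="BJMu" -> buffer=??????BJMu?????
Fragment 2: offset=3 data="lyd" -> buffer=???lydBJMu?????
Fragment 3: offset=0 data="INQ" -> buffer=INQlydBJMu?????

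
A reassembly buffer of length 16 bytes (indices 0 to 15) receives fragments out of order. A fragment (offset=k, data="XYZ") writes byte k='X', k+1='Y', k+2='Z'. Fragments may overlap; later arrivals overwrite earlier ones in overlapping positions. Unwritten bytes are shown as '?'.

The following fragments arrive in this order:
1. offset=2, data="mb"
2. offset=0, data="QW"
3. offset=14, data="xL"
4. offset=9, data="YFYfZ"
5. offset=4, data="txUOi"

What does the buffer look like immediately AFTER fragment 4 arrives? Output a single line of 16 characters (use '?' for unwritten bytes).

Answer: QWmb?????YFYfZxL

Derivation:
Fragment 1: offset=2 data="mb" -> buffer=??mb????????????
Fragment 2: offset=0 data="QW" -> buffer=QWmb????????????
Fragment 3: offset=14 data="xL" -> buffer=QWmb??????????xL
Fragment 4: offset=9 data="YFYfZ" -> buffer=QWmb?????YFYfZxL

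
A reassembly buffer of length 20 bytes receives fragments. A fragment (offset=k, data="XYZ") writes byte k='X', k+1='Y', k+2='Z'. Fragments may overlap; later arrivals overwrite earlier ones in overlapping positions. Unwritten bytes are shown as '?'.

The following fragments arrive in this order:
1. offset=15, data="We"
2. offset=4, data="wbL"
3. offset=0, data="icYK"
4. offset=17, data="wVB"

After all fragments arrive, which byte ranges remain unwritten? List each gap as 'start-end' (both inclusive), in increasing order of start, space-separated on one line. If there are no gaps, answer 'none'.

Fragment 1: offset=15 len=2
Fragment 2: offset=4 len=3
Fragment 3: offset=0 len=4
Fragment 4: offset=17 len=3
Gaps: 7-14

Answer: 7-14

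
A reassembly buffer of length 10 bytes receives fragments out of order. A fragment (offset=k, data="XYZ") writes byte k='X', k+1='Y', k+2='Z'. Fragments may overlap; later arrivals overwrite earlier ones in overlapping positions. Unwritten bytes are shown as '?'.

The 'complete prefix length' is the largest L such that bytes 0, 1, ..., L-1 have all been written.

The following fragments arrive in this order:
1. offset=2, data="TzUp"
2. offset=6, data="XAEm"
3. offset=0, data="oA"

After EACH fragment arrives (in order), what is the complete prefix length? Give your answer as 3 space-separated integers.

Fragment 1: offset=2 data="TzUp" -> buffer=??TzUp???? -> prefix_len=0
Fragment 2: offset=6 data="XAEm" -> buffer=??TzUpXAEm -> prefix_len=0
Fragment 3: offset=0 data="oA" -> buffer=oATzUpXAEm -> prefix_len=10

Answer: 0 0 10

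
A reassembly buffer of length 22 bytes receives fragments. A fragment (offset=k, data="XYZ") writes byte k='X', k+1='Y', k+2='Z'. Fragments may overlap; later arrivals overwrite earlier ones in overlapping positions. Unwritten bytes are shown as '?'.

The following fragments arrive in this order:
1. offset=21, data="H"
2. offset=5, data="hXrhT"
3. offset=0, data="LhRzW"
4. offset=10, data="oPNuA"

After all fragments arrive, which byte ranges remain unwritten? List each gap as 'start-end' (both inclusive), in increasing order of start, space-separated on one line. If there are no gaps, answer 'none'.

Fragment 1: offset=21 len=1
Fragment 2: offset=5 len=5
Fragment 3: offset=0 len=5
Fragment 4: offset=10 len=5
Gaps: 15-20

Answer: 15-20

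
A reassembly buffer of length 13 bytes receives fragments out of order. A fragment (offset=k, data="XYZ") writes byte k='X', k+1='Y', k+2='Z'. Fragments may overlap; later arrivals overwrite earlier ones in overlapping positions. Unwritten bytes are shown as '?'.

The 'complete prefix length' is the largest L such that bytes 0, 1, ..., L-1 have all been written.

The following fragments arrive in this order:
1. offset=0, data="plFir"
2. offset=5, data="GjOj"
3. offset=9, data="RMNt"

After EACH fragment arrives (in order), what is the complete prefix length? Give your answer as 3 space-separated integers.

Fragment 1: offset=0 data="plFir" -> buffer=plFir???????? -> prefix_len=5
Fragment 2: offset=5 data="GjOj" -> buffer=plFirGjOj???? -> prefix_len=9
Fragment 3: offset=9 data="RMNt" -> buffer=plFirGjOjRMNt -> prefix_len=13

Answer: 5 9 13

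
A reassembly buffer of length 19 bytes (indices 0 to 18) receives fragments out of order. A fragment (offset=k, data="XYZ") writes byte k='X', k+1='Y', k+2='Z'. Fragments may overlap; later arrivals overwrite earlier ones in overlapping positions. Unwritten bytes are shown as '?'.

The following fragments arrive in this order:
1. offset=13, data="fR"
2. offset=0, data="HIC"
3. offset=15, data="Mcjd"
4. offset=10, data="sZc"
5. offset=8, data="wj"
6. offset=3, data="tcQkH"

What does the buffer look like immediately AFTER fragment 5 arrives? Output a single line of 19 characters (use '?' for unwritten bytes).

Answer: HIC?????wjsZcfRMcjd

Derivation:
Fragment 1: offset=13 data="fR" -> buffer=?????????????fR????
Fragment 2: offset=0 data="HIC" -> buffer=HIC??????????fR????
Fragment 3: offset=15 data="Mcjd" -> buffer=HIC??????????fRMcjd
Fragment 4: offset=10 data="sZc" -> buffer=HIC???????sZcfRMcjd
Fragment 5: offset=8 data="wj" -> buffer=HIC?????wjsZcfRMcjd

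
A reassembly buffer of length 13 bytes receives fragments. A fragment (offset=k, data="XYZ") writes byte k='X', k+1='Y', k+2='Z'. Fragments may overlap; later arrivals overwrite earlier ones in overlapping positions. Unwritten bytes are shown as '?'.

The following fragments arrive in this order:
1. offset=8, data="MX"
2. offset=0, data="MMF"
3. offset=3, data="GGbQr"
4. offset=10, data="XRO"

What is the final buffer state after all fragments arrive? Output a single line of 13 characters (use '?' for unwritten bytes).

Answer: MMFGGbQrMXXRO

Derivation:
Fragment 1: offset=8 data="MX" -> buffer=????????MX???
Fragment 2: offset=0 data="MMF" -> buffer=MMF?????MX???
Fragment 3: offset=3 data="GGbQr" -> buffer=MMFGGbQrMX???
Fragment 4: offset=10 data="XRO" -> buffer=MMFGGbQrMXXRO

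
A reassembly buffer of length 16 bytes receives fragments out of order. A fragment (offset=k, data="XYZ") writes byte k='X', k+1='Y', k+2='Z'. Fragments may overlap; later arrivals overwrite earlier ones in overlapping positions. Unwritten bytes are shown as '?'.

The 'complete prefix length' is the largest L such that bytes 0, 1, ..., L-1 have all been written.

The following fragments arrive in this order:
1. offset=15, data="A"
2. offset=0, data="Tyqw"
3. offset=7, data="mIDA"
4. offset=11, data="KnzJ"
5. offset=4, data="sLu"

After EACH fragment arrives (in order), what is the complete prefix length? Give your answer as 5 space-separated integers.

Fragment 1: offset=15 data="A" -> buffer=???????????????A -> prefix_len=0
Fragment 2: offset=0 data="Tyqw" -> buffer=Tyqw???????????A -> prefix_len=4
Fragment 3: offset=7 data="mIDA" -> buffer=Tyqw???mIDA????A -> prefix_len=4
Fragment 4: offset=11 data="KnzJ" -> buffer=Tyqw???mIDAKnzJA -> prefix_len=4
Fragment 5: offset=4 data="sLu" -> buffer=TyqwsLumIDAKnzJA -> prefix_len=16

Answer: 0 4 4 4 16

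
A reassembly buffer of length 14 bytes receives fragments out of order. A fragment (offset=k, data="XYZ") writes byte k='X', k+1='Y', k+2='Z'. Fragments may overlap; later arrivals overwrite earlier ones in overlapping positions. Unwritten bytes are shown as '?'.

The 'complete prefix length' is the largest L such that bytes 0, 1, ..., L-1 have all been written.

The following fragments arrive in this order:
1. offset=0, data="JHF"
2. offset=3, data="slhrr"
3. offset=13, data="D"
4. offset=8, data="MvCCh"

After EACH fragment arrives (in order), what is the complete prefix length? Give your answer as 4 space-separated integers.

Fragment 1: offset=0 data="JHF" -> buffer=JHF??????????? -> prefix_len=3
Fragment 2: offset=3 data="slhrr" -> buffer=JHFslhrr?????? -> prefix_len=8
Fragment 3: offset=13 data="D" -> buffer=JHFslhrr?????D -> prefix_len=8
Fragment 4: offset=8 data="MvCCh" -> buffer=JHFslhrrMvCChD -> prefix_len=14

Answer: 3 8 8 14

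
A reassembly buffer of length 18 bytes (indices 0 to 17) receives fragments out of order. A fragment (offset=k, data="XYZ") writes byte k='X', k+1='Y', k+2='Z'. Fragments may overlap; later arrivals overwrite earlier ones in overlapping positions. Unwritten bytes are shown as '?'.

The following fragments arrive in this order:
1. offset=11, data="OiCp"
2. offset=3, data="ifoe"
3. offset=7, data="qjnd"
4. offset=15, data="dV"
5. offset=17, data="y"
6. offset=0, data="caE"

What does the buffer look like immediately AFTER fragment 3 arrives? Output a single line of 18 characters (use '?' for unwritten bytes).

Answer: ???ifoeqjndOiCp???

Derivation:
Fragment 1: offset=11 data="OiCp" -> buffer=???????????OiCp???
Fragment 2: offset=3 data="ifoe" -> buffer=???ifoe????OiCp???
Fragment 3: offset=7 data="qjnd" -> buffer=???ifoeqjndOiCp???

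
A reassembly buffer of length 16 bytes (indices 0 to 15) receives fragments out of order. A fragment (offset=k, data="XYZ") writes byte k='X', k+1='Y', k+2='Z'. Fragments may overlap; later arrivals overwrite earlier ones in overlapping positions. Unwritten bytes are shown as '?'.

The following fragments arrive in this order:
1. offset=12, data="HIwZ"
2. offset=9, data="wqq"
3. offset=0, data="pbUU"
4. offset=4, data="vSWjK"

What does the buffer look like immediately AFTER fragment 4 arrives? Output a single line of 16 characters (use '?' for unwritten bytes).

Fragment 1: offset=12 data="HIwZ" -> buffer=????????????HIwZ
Fragment 2: offset=9 data="wqq" -> buffer=?????????wqqHIwZ
Fragment 3: offset=0 data="pbUU" -> buffer=pbUU?????wqqHIwZ
Fragment 4: offset=4 data="vSWjK" -> buffer=pbUUvSWjKwqqHIwZ

Answer: pbUUvSWjKwqqHIwZ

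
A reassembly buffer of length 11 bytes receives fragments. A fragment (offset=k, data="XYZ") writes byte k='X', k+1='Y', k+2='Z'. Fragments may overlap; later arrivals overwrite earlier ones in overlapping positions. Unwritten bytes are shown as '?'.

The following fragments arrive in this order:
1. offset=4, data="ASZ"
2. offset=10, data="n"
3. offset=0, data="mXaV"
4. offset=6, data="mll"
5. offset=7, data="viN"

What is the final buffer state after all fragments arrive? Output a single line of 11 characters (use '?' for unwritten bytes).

Fragment 1: offset=4 data="ASZ" -> buffer=????ASZ????
Fragment 2: offset=10 data="n" -> buffer=????ASZ???n
Fragment 3: offset=0 data="mXaV" -> buffer=mXaVASZ???n
Fragment 4: offset=6 data="mll" -> buffer=mXaVASmll?n
Fragment 5: offset=7 data="viN" -> buffer=mXaVASmviNn

Answer: mXaVASmviNn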